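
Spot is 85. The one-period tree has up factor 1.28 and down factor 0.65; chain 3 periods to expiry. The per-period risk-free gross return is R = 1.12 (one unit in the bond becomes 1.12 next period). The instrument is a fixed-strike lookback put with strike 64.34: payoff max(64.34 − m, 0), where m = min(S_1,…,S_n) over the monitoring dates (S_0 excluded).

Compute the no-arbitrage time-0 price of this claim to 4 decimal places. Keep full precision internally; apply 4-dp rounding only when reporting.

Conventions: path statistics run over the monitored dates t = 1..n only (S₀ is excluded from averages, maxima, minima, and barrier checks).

No-arbitrage gives p* = (R−d)/(u−d) = 0.7460: enumerate every path, weight its payoff by its p*-probability, and discount by R^3.
Enumerate all 2^3 = 8 price paths (U = up ×1.28, D = down ×0.65); each path with k up-moves has probability p*^k·(1−p*)^(3−k).
DDD: m=23.3431, payoff=40.9969, prob=0.016381
UDD: m=45.9680, payoff=18.3720, prob=0.048119
DUD: m=45.9680, payoff=18.3720, prob=0.048119
UUD: m=90.5216, payoff=0.0000, prob=0.141349
DDU: m=35.9125, payoff=28.4275, prob=0.048119
UDU: m=70.7200, payoff=0.0000, prob=0.141349
DUU: m=55.2500, payoff=9.0900, prob=0.141349
UUU: m=108.8000, payoff=0.0000, prob=0.415214
Price = Σ prob·payoff / R^3 = 5.092417 / 1.404928 = 3.6247

price = 3.6247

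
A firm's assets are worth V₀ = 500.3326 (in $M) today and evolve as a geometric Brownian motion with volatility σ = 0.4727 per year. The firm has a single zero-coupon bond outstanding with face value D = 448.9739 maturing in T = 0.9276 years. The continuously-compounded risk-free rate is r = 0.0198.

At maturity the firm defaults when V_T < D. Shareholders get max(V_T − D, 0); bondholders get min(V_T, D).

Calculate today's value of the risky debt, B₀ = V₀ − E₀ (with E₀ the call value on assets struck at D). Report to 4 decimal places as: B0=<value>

B0=382.6355

Work the structural quantities from V₀ = 500.3326 against face 448.9739:
d₁ = [ln(V₀/D) + (r + σ²/2)T] / (σ√T)
   = [ln(500.3326/448.9739) + (0.0198 + 0.5·0.4727²)·0.9276] / (0.4727·√0.9276)
   = [0.108308 + 0.122000] / 0.455267 = 0.505876
d₂ = d₁ − σ√T = 0.505876 − 0.455267 = 0.050610
N(d₁) = 0.693528,  N(d₂) = 0.520182,  e^(−rT) = 0.981801
E₀ = V₀·N(d₁) − D·e^(−rT)·N(d₂)
   = 500.3326·0.693528 − 448.9739·0.981801·0.520182 = 117.697111
B₀ = V₀ − E₀ = 500.3326 − 117.697111 = 382.635489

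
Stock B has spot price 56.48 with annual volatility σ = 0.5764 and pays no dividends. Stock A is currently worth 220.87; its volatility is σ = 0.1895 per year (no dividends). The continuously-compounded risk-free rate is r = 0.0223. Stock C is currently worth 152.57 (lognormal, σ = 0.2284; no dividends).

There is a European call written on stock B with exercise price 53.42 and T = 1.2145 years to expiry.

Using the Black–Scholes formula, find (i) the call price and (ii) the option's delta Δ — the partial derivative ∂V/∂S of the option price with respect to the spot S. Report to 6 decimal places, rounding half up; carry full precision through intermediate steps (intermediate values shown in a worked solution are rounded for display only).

σ√T = 0.5764·√1.2145 = 0.635218
d₁ = (ln(S/K) + (r+σ²/2)T) / (σ√T) = (ln(56.48/53.42) + (0.0223+0.5764²/2)·1.2145) / 0.635218 = (0.055701 + 0.228834) / 0.635218 = 0.447934
d₂ = d₁ − σ√T = 0.447934 − 0.635218 = -0.187284
e^{−rT} = 0.973280
N(d₁) = 0.672900,  N(d₂) = 0.425719
Call price V = S·N(d₁) − K·e^{−rT}·N(d₂) = 38.005366 − 22.134247 = 15.871120
Δ = N(d₁) = 0.672900

price = 15.871120
Δ = 0.672900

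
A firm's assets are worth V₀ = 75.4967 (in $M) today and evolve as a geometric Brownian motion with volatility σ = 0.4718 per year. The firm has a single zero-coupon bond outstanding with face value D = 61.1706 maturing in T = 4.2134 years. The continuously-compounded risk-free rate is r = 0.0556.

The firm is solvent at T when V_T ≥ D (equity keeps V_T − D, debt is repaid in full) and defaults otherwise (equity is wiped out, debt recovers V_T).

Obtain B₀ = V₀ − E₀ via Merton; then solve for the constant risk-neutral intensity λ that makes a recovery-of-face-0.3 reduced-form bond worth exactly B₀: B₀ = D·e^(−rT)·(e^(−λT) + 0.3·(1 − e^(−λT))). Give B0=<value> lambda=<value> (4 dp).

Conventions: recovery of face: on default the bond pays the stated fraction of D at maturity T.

B0=36.7553 lambda=0.0999

Work the structural quantities from V₀ = 75.4967 against face 61.1706:
d₁ = [ln(V₀/D) + (r + σ²/2)T] / (σ√T)
   = [ln(75.4967/61.1706) + (0.0556 + 0.5·0.4718²)·4.2134] / (0.4718·√4.2134)
   = [0.210422 + 0.703206] / 0.968443 = 0.943399
d₂ = d₁ − σ√T = 0.943399 − 0.968443 = -0.025044
N(d₁) = 0.827262,  N(d₂) = 0.490010,  e^(−rT) = 0.791152
E₀ = V₀·N(d₁) − D·e^(−rT)·N(d₂)
   = 75.4967·0.827262 − 61.1706·0.791152·0.490010 = 38.741376
B₀ = V₀ − E₀ = 75.4967 − 38.741376 = 36.755324
e^(−λT) = (B₀·e^(rT)/D − 0.3)/(1 − 0.3) = (36.7553·1.263979/61.1706 − 0.3)/0.7 = 0.65640226
λ = −ln(0.65640226)/4.2134 = 0.099915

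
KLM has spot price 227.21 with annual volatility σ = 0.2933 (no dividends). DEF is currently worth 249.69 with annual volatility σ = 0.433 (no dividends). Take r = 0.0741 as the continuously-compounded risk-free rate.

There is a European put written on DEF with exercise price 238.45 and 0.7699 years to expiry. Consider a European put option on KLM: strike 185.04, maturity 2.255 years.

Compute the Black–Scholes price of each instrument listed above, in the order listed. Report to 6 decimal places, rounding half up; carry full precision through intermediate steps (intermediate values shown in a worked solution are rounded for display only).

[DEF put K=238.45]
σ√T = 0.433·√0.7699 = 0.379931
d₁ = (ln(S/K) + (r+σ²/2)T) / (σ√T) = (ln(249.69/238.45) + (0.0741+0.433²/2)·0.7699) / 0.379931 = (0.046061 + 0.129223) / 0.379931 = 0.461357
d₂ = d₁ − σ√T = 0.461357 − 0.379931 = 0.081426
e^{−rT} = 0.944547
N(−d₁) = 0.322271,  N(−d₂) = 0.467552
price = K·e^{−rT}·N(−d₂) − S·N(−d₁) = 105.305394 − 80.467902 = 24.837493
[KLM put K=185.04]
σ√T = 0.2933·√2.255 = 0.440439
d₁ = (ln(S/K) + (r+σ²/2)T) / (σ√T) = (ln(227.21/185.04) + (0.0741+0.2933²/2)·2.255) / 0.440439 = (0.205303 + 0.264089) / 0.440439 = 1.065736
d₂ = d₁ − σ√T = 1.065736 − 0.440439 = 0.625297
e^{−rT} = 0.846119
N(−d₁) = 0.143271,  N(−d₂) = 0.265888
price = K·e^{−rT}·N(−d₂) − S·N(−d₁) = 41.628961 − 32.552716 = 9.076245

price(DEF put K=238.45) = 24.837493
price(KLM put K=185.04) = 9.076245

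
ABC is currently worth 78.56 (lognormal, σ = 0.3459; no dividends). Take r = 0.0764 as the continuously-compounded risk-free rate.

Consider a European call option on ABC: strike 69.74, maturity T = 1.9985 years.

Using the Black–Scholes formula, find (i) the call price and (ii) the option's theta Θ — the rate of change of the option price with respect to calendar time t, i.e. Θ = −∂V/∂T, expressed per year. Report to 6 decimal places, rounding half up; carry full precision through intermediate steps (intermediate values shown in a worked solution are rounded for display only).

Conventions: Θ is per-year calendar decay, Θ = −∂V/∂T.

σ√T = 0.3459·√1.9985 = 0.488993
d₁ = (ln(S/K) + (r+σ²/2)T) / (σ√T) = (ln(78.56/69.74) + (0.0764+0.3459²/2)·1.9985) / 0.488993 = (0.119089 + 0.272242) / 0.488993 = 0.800280
d₂ = d₁ − σ√T = 0.800280 − 0.488993 = 0.311287
e^{−rT} = 0.858400
N(d₁) = 0.788226,  N(d₂) = 0.622209
Call price V = S·N(d₁) − K·e^{−rT}·N(d₂) = 61.923001 − 37.248392 = 24.674609
φ(d₁) = (1/√(2π))·e^{−d₁²/2} = 0.289627
Θ = −S·φ(d₁)·σ/(2√T) − r·K·e^{−rT}·N(d₂) = −2.783612 − 2.845777 = -5.629389

price = 24.674609
Θ = -5.629389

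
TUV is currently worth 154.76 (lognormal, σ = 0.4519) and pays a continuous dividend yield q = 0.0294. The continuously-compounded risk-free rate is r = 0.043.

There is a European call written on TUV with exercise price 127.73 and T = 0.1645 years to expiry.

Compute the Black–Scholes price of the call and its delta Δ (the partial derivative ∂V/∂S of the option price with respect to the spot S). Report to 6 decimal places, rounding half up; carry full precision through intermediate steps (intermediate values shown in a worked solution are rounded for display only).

σ√T = 0.4519·√0.1645 = 0.183284
d₁ = (ln(S/K) + (r−q+σ²/2)T) / (σ√T) = (ln(154.76/127.73) + (0.043−0.0294+0.4519²/2)·0.1645) / 0.183284 = (0.191957 + 0.019034) / 0.183284 = 1.151166
d₂ = d₁ − σ√T = 1.151166 − 0.183284 = 0.967882
e^{−rT} = 0.992951
e^{−qT} = 0.995175
N(d₁) = 0.875168,  N(d₂) = 0.833448
Call price V = S·e^{−qT}·N(d₁) − K·e^{−rT}·N(d₂) = 134.787547 − 105.705980 = 29.081566
Δ = e^{−qT}·N(d₁) = 0.870946

price = 29.081566
Δ = 0.870946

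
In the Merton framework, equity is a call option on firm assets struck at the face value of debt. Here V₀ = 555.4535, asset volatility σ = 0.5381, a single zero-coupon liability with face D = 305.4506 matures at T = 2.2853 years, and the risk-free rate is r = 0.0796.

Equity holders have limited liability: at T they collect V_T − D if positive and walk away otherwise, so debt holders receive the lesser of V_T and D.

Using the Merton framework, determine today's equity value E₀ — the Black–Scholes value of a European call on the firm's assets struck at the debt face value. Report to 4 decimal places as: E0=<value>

Apply the equity-as-call identities (strike 305.4506, horizon 2.2853 years):
d₁ = [ln(V₀/D) + (r + σ²/2)T] / (σ√T)
   = [ln(555.4535/305.4506) + (0.0796 + 0.5·0.5381²)·2.2853] / (0.5381·√2.2853)
   = [0.597997 + 0.512766] / 0.813457 = 1.365484
d₂ = d₁ − σ√T = 1.365484 − 0.813457 = 0.552027
N(d₁) = 0.913950,  N(d₂) = 0.709535,  e^(−rT) = 0.833676
E₀ = V₀·N(d₁) − D·e^(−rT)·N(d₂)
   = 555.4535·0.913950 − 305.4506·0.833676·0.709535 = 326.975493

E0=326.9755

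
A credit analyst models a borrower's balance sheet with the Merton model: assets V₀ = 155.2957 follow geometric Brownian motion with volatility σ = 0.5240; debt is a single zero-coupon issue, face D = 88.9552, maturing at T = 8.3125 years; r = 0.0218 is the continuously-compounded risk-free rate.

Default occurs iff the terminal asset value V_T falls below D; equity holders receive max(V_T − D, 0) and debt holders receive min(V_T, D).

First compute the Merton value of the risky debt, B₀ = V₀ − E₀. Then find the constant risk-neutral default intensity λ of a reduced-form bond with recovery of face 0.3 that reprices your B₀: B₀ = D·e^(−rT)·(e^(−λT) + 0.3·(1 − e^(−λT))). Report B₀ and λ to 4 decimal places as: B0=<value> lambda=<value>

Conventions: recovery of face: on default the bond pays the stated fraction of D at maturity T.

B0=45.8784 lambda=0.0948

Apply the equity-as-call identities (strike 88.9552, horizon 8.3125 years):
d₁ = [ln(V₀/D) + (r + σ²/2)T] / (σ√T)
   = [ln(155.2957/88.9552) + (0.0218 + 0.5·0.5240²)·8.3125] / (0.5240·√8.3125)
   = [0.557198 + 1.322419] / 1.510766 = 1.244149
d₂ = d₁ − σ√T = 1.244149 − 1.510766 = -0.266617
N(d₁) = 0.893278,  N(d₂) = 0.394882,  e^(−rT) = 0.834258
E₀ = V₀·N(d₁) − D·e^(−rT)·N(d₂)
   = 155.2957·0.893278 − 88.9552·0.834258·0.394882 = 109.417343
B₀ = V₀ − E₀ = 155.2957 − 109.417343 = 45.878357
e^(−λT) = (B₀·e^(rT)/D − 0.3)/(1 − 0.3) = (45.8784·1.198670/88.9552 − 0.3)/0.7 = 0.45458670
λ = −ln(0.45458670)/8.3125 = 0.094841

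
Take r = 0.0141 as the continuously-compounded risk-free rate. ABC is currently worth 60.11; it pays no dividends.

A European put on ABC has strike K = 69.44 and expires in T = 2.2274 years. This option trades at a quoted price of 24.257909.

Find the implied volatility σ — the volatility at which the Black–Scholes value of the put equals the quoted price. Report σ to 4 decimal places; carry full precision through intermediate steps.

sigma = 0.5557

At σ = 0.5557 the Black–Scholes value reproduces the quote:
σ√T = 0.5557·√2.2274 = 0.829353
d₁ = (ln(S/K) + (r+σ²/2)T) / (σ√T) = (ln(60.11/69.44) + (0.0141+0.5557²/2)·2.2274) / 0.829353 = (-0.144287 + 0.375320) / 0.829353 = 0.278570
d₂ = d₁ − σ√T = 0.278570 − 0.829353 = -0.550783
e^{−rT} = 0.969082
N(−d₁) = 0.390287,  N(−d₂) = 0.709109
V = K·e^{−rT}·N(−d₂) − S·N(−d₁) = 47.718088 − 23.460179 = 24.257909 (equal to the quote); since ∂V/∂σ > 0 for all σ, the implied volatility is unique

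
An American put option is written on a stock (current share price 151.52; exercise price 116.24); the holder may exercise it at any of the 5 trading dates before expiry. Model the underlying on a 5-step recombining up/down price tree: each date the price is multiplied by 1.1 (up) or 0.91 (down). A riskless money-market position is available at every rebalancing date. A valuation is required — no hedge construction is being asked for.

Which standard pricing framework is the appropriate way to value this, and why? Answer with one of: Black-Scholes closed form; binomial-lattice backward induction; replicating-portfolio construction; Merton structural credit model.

Key observation: with exercise allowed before expiry on a discrete up/down model (5 steps from spot 151.52), the strike-116.24 put's value must be rolled back through the tree testing early exercise at each node.

framework: binomial-lattice backward induction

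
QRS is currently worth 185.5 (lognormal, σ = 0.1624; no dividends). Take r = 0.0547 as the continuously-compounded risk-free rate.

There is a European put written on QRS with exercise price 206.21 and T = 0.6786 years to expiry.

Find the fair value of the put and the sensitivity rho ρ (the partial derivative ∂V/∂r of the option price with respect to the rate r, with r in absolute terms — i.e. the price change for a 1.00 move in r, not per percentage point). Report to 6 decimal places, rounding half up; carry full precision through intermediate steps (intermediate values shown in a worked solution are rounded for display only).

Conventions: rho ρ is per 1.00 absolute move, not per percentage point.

price = 18.162797
ρ = -96.978211

σ√T = 0.1624·√0.6786 = 0.133781
d₁ = (ln(S/K) + (r+σ²/2)T) / (σ√T) = (ln(185.5/206.21) + (0.0547+0.1624²/2)·0.6786) / 0.133781 = (-0.105840 + 0.046068) / 0.133781 = -0.446793
d₂ = d₁ − σ√T = -0.446793 − 0.133781 = -0.580573
e^{−rT} = 0.963561
N(−d₁) = 0.672488,  N(−d₂) = 0.719236
Put price V = K·e^{−rT}·N(−d₂) − S·N(−d₁) = 142.909241 − 124.746444 = 18.162797
ρ = −K·T·e^{−rT}·N(−d₂) = -96.978211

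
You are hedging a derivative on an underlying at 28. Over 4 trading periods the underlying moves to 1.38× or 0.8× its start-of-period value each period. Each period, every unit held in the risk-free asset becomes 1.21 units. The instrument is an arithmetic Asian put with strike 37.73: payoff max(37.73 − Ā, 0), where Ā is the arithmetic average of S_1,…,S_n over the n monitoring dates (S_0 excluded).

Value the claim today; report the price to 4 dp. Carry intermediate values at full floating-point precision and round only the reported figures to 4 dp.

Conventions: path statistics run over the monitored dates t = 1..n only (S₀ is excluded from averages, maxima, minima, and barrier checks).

Under the martingale measure an up-move has probability p* = 0.7069; value the claim as the probability-weighted average of per-path payoffs, discounted 4 periods at R = 1.21.
Enumerate all 2^4 = 16 price paths (U = up ×1.38, D = down ×0.8); each path with k up-moves has probability p*^k·(1−p*)^(4−k).
DDDD: Ā=16.5312, payoff=21.1988, prob=0.007380
UDDD: Ā=28.5163, payoff=9.2137, prob=0.017800
DUDD: Ā=24.4563, payoff=13.2737, prob=0.017800
UUDD: Ā=42.1872, payoff=0.0000, prob=0.042929
DDUD: Ā=21.2083, payoff=16.5217, prob=0.017800
UDUD: Ā=36.5844, payoff=1.1456, prob=0.042929
DUUD: Ā=32.5244, payoff=5.2056, prob=0.042929
UUUD: Ā=56.1045, payoff=0.0000, prob=0.103535
DDDU: Ā=18.6099, payoff=19.1201, prob=0.017800
UDDU: Ā=32.1021, payoff=5.6279, prob=0.042929
DUDU: Ā=28.0421, payoff=9.6879, prob=0.042929
UUDU: Ā=48.3726, payoff=0.0000, prob=0.103535
DDUU: Ā=24.7941, payoff=12.9359, prob=0.042929
UDUU: Ā=42.7698, payoff=0.0000, prob=0.103535
DUUU: Ā=38.7098, payoff=0.0000, prob=0.103535
UUUU: Ā=66.7745, payoff=0.0000, prob=0.249703
Price = Σ prob·payoff / R^4 = 2.676632 / 2.143589 = 1.2487

price = 1.2487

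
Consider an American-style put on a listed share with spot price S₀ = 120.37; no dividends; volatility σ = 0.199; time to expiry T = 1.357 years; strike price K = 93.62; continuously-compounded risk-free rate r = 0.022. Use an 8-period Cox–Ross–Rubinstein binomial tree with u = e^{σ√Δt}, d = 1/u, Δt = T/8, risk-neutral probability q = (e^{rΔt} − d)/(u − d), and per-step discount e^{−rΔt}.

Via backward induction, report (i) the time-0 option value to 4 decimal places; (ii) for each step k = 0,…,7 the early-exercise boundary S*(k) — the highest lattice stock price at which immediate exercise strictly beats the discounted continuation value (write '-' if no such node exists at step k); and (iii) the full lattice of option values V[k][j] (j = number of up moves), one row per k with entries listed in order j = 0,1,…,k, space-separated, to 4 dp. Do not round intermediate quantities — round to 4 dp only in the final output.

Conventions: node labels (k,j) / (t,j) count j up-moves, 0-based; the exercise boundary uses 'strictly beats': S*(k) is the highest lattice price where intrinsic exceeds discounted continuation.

Δt=0.16962, u=1.08541, d=0.92131, q=0.50230, disc=e^(-rΔt)=0.99628
k=8 terminal: V=max(K-S,0) → 31.1369 20.0075 6.8958 0.0000 0.0000 0.0000 0.0000 0.0000 0.0000
k=7: j=0 S=67.8199 intr=25.8001 cont=25.4514 V=25.8001[EX]; j=1 S=79.8999 intr=13.7201 cont=13.3714 V=13.7201[EX]; j=2 S=94.1315 intr=0.0000 cont=3.4192 V=3.4192[hold]; j=3 S=110.8980 intr=0.0000 cont=0.0000 V=0.0000[hold]; j=4 S=130.6510 intr=0.0000 cont=0.0000 V=0.0000[hold]; j=5 S=153.9223 intr=0.0000 cont=0.0000 V=0.0000[hold]; j=6 S=181.3387 intr=0.0000 cont=0.0000 V=0.0000[hold]; j=7 S=213.6385 intr=0.0000 cont=0.0000 V=0.0000[hold]  S*(7)=79.8999
k=6: j=0 S=73.6125 intr=20.0075 cont=19.6588 V=20.0075[EX]; j=1 S=86.7242 intr=6.8958 cont=8.5141 V=8.5141[hold]; j=2 S=102.1714 intr=0.0000 cont=1.6954 V=1.6954[hold]; j=3 S=120.3700 intr=0.0000 cont=0.0000 V=0.0000[hold]; j=4 S=141.8101 intr=0.0000 cont=0.0000 V=0.0000[hold]; j=5 S=167.0691 intr=0.0000 cont=0.0000 V=0.0000[hold]; j=6 S=196.8271 intr=0.0000 cont=0.0000 V=0.0000[hold]  S*(6)=73.6125
k=5: j=0 S=79.8999 intr=13.7201 cont=14.1813 V=14.1813[hold]; j=1 S=94.1315 intr=0.0000 cont=5.0701 V=5.0701[hold]; j=2 S=110.8980 intr=0.0000 cont=0.8406 V=0.8406[hold]; j=3 S=130.6510 intr=0.0000 cont=0.0000 V=0.0000[hold]; j=4 S=153.9223 intr=0.0000 cont=0.0000 V=0.0000[hold]; j=5 S=181.3387 intr=0.0000 cont=0.0000 V=0.0000[hold]  S*(5)=-
k=4: j=0 S=86.7242 intr=6.8958 cont=9.5689 V=9.5689[hold]; j=1 S=102.1714 intr=0.0000 cont=2.9346 V=2.9346[hold]; j=2 S=120.3700 intr=0.0000 cont=0.4168 V=0.4168[hold]; j=3 S=141.8101 intr=0.0000 cont=0.0000 V=0.0000[hold]; j=4 S=167.0691 intr=0.0000 cont=0.0000 V=0.0000[hold]  S*(4)=-
k=3: j=0 S=94.1315 intr=0.0000 cont=6.2133 V=6.2133[hold]; j=1 S=110.8980 intr=0.0000 cont=1.6637 V=1.6637[hold]; j=2 S=130.6510 intr=0.0000 cont=0.2067 V=0.2067[hold]; j=3 S=153.9223 intr=0.0000 cont=0.0000 V=0.0000[hold]  S*(3)=-
k=2: j=0 S=102.1714 intr=0.0000 cont=3.9134 V=3.9134[hold]; j=1 S=120.3700 intr=0.0000 cont=0.9284 V=0.9284[hold]; j=2 S=141.8101 intr=0.0000 cont=0.1025 V=0.1025[hold]  S*(2)=-
k=1: j=0 S=110.8980 intr=0.0000 cont=2.4050 V=2.4050[hold]; j=1 S=130.6510 intr=0.0000 cont=0.5116 V=0.5116[hold]  S*(1)=-
k=0: j=0 S=120.3700 intr=0.0000 cont=1.4485 V=1.4485[hold]  S*(0)=-

price = 1.4485
boundary = - - - - - - 73.6125 79.8999
tree:
1.4485
2.4050 0.5116
3.9134 0.9284 0.1025
6.2133 1.6637 0.2067 0.0000
9.5689 2.9346 0.4168 0.0000 0.0000
14.1813 5.0701 0.8406 0.0000 0.0000 0.0000
20.0075 8.5141 1.6954 0.0000 0.0000 0.0000 0.0000
25.8001 13.7201 3.4192 0.0000 0.0000 0.0000 0.0000 0.0000
31.1369 20.0075 6.8958 0.0000 0.0000 0.0000 0.0000 0.0000 0.0000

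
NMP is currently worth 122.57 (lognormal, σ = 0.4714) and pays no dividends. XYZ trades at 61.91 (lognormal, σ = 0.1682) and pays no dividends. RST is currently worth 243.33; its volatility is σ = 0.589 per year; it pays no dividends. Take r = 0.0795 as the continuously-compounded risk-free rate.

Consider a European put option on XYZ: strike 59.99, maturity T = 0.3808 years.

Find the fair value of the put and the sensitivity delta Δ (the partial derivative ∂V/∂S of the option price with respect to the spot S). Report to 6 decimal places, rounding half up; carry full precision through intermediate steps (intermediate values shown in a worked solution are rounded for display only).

σ√T = 0.1682·√0.3808 = 0.103795
d₁ = (ln(S/K) + (r+σ²/2)T) / (σ√T) = (ln(61.91/59.99) + (0.0795+0.1682²/2)·0.3808) / 0.103795 = (0.031504 + 0.035660) / 0.103795 = 0.647087
d₂ = d₁ − σ√T = 0.647087 − 0.103795 = 0.543292
e^{−rT} = 0.970180
N(−d₁) = 0.258788,  N(−d₂) = 0.293464
Put price V = K·e^{−rT}·N(−d₂) − S·N(−d₁) = 17.079942 − 16.021554 = 1.058387
Δ = −N(−d₁) = -0.258788

price = 1.058387
Δ = -0.258788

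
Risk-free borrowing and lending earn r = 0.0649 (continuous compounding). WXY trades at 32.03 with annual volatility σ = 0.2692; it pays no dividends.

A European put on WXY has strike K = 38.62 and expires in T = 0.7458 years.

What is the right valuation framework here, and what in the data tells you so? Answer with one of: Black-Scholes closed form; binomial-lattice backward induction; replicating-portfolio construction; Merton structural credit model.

framework: Black-Scholes closed form

Key observation: with WXY following a GBM at constant σ and r, the European put struck at 38.62 prices in closed form — nothing here needs a stepwise model or a balance sheet.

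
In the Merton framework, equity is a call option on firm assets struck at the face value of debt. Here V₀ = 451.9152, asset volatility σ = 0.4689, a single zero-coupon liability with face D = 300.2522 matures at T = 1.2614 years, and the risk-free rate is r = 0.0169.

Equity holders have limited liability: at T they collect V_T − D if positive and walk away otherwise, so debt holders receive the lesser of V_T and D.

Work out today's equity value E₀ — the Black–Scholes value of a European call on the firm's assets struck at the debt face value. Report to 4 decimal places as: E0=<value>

E0=179.9339

Apply the equity-as-call identities (strike 300.2522, horizon 1.2614 years):
d₁ = [ln(V₀/D) + (r + σ²/2)T] / (σ√T)
   = [ln(451.9152/300.2522) + (0.0169 + 0.5·0.4689²)·1.2614] / (0.4689·√1.2614)
   = [0.408872 + 0.159988] / 0.526631 = 1.080186
d₂ = d₁ − σ√T = 1.080186 − 0.526631 = 0.553555
N(d₁) = 0.859970,  N(d₂) = 0.710058,  e^(−rT) = 0.978908
E₀ = V₀·N(d₁) − D·e^(−rT)·N(d₂)
   = 451.9152·0.859970 − 300.2522·0.978908·0.710058 = 179.933876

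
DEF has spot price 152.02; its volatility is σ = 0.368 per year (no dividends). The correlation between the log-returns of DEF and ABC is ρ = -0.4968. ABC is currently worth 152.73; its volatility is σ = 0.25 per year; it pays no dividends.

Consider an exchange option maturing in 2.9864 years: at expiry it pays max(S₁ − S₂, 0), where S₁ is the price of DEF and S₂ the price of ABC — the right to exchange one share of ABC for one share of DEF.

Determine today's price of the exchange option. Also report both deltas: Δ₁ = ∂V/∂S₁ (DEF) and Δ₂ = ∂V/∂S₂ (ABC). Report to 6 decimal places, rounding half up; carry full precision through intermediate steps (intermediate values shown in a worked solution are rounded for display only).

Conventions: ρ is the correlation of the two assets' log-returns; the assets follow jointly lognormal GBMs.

exchange price = 54.181997
Δ1 = 0.677157
Δ2 = -0.319253

σ_eff = √(σ₁² + σ₂² − 2ρσ₁σ₂) = √(0.368² + 0.25² − 2·-0.4968·0.368·0.25) = 0.537899
d₁ = (ln(S₁/S₂) + (q₂ − q₁ + σ_eff²/2)T) / (σ_eff√T) = (ln(152.02/152.73) + (0.0 − 0.0 + 0.144668)·2.9864) / 0.929554 = 0.459764
d₂ = d₁ − σ_eff√T = 0.459764 − 0.929554 = -0.469790
N(d₁) = 0.677157,  N(d₂) = 0.319253
V = S₁·e^{−q₁T}·N(d₁) − S₂·e^{−q₂T}·N(d₂) = 102.941453 − 48.759456 = 54.181997
Key observation: r never enters — measured in units of ABC, the claim is a call on S₁/S₂ struck at 1, so only the dividend yields and σ_eff matter.
Δ₁ = e^{−q₁T}·N(d₁) = 0.677157;  Δ₂ = −e^{−q₂T}·N(d₂) = -0.319253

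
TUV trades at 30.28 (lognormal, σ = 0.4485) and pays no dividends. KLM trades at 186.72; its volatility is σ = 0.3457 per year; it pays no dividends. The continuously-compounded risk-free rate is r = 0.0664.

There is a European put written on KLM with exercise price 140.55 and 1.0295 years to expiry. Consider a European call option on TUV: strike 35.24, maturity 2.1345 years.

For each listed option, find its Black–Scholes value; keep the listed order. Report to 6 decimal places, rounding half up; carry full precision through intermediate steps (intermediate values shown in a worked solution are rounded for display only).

price(KLM put K=140.55) = 4.490377
price(TUV call K=35.24) = 7.664311

[KLM put K=140.55]
σ√T = 0.3457·√1.0295 = 0.350762
d₁ = (ln(S/K) + (r+σ²/2)T) / (σ√T) = (ln(186.72/140.55) + (0.0664+0.3457²/2)·1.0295) / 0.350762 = (0.284047 + 0.129876) / 0.350762 = 1.180067
d₂ = d₁ − σ√T = 1.180067 − 0.350762 = 0.829305
e^{−rT} = 0.933925
N(−d₁) = 0.118987,  N(−d₂) = 0.203466
price = K·e^{−rT}·N(−d₂) − S·N(−d₁) = 26.707590 − 22.217214 = 4.490377
[TUV call K=35.24]
σ√T = 0.4485·√2.1345 = 0.655255
d₁ = (ln(S/K) + (r+σ²/2)T) / (σ√T) = (ln(30.28/35.24) + (0.0664+0.4485²/2)·2.1345) / 0.655255 = (-0.151694 + 0.356411) / 0.655255 = 0.312422
d₂ = d₁ − σ√T = 0.312422 − 0.655255 = -0.342833
e^{−rT} = 0.867855
N(d₁) = 0.622640,  N(d₂) = 0.365862
price = S·N(d₁) − K·e^{−rT}·N(d₂) = 18.853542 − 11.189231 = 7.664311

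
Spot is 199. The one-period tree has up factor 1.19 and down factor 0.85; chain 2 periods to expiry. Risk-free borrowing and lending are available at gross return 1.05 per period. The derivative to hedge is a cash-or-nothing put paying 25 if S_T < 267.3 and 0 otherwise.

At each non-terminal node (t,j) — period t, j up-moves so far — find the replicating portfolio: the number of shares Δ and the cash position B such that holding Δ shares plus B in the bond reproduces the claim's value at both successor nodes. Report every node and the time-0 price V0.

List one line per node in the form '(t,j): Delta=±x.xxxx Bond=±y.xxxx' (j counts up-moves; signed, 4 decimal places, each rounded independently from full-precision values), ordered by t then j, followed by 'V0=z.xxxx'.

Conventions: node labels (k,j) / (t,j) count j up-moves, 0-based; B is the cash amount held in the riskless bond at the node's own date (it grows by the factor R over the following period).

(0,0): Delta=-0.2070 Bond=56.0224
(1,0): Delta=0.0000 Bond=23.8095
(1,1): Delta=-0.3105 Bond=83.3333
V0=14.8295

Arbitrage-free pricing uses the up-move probability p* = (R−d)/(u−d) = 0.5882, discounting each step at R = 1.05.
Payoffs at expiry: V(2,0)=25.0000, V(2,1)=25.0000, V(2,2)=0.0000
(1,0): S=169.1500. Δ = (V_up−V_dn)/(S_up−S_dn) = (25.0000−25.0000)/(201.2885−143.7775) = 0.0000. V = [p*·25.0000 + (1−p*)·25.0000]/1.05 = 23.8095. B = V − Δ·S = 23.8095.
(1,1): S=236.8100. Δ = (V_up−V_dn)/(S_up−S_dn) = (0.0000−25.0000)/(281.8039−201.2885) = -0.3105. V = [p*·0.0000 + (1−p*)·25.0000]/1.05 = 9.8039. B = V − Δ·S = 83.3333.
(0,0): S=199.0000. Δ = (V_up−V_dn)/(S_up−S_dn) = (9.8039−23.8095)/(236.8100−169.1500) = -0.2070. V = [p*·9.8039 + (1−p*)·23.8095]/1.05 = 14.8295. B = V − Δ·S = 56.0224.
Verification: the root portfolio costs Δ(0,0)·S0 + B(0,0) = 14.8295, matching V0.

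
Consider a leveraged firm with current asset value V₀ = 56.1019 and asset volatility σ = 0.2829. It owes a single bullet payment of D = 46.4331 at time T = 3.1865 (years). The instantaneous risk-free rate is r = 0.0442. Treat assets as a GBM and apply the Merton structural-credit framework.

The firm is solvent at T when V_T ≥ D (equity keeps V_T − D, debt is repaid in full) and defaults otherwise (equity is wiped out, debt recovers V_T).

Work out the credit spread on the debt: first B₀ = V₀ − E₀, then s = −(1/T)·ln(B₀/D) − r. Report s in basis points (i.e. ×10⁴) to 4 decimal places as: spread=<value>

spread=297.3570

With assets at 56.1019 and a single debt payment of 46.4331 at 3.1865 years:
d₁ = [ln(V₀/D) + (r + σ²/2)T] / (σ√T)
   = [ln(56.1019/46.4331) + (0.0442 + 0.5·0.2829²)·3.1865] / (0.2829·√3.1865)
   = [0.189157 + 0.268355] / 0.504998 = 0.905968
d₂ = d₁ − σ√T = 0.905968 − 0.504998 = 0.400969
N(d₁) = 0.817523,  N(d₂) = 0.655779,  e^(−rT) = 0.868625
E₀ = V₀·N(d₁) − D·e^(−rT)·N(d₂)
   = 56.1019·0.817523 − 46.4331·0.868625·0.655779 = 19.415121
B₀ = V₀ − E₀ = 56.1019 − 19.415121 = 36.686779
spread = −(1/T)·ln(B₀/D) − r = −(1/3.1865)·ln(36.686779/46.4331) − 0.0442 = 0.02973570
in basis points: 0.02973570 × 10⁴ = 297.3570 bp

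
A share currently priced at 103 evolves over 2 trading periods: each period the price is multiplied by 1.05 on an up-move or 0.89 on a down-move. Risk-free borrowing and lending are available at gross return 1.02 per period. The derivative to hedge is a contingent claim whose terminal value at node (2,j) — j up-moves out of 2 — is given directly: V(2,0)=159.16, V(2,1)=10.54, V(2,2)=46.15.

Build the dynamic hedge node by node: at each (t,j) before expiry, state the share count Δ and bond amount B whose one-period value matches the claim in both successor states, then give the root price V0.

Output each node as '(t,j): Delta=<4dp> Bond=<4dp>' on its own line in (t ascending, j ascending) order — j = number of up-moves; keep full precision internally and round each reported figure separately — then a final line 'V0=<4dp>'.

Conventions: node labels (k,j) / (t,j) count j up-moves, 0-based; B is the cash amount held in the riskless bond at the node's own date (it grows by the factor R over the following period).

(0,0): Delta=0.0635 Bond=31.2108
(1,0): Delta=-10.1328 Bond=966.5282
(1,1): Delta=2.0579 Bond=-183.8634
V0=37.7481

No-arbitrage ⇒ martingale measure with p* = (R−d)/(u−d) = 0.8125.
At maturity the claim pays: V(2,0)=159.1600, V(2,1)=10.5400, V(2,2)=46.1500
  t=1,j=0: stock 91.6700 → up 96.2535 (V=10.5400), down 81.5863 (V=159.1600). Price 37.6532; hedge Δ=-10.1328, bond B=966.5282.
  t=1,j=1: stock 108.1500 → up 113.5575 (V=46.1500), down 96.2535 (V=10.5400). Price 38.6991; hedge Δ=2.0579, bond B=-183.8634.
  t=0,j=0: stock 103.0000 → up 108.1500 (V=38.6991), down 91.6700 (V=37.6532). Price 37.7481; hedge Δ=0.0635, bond B=31.2108.
Sanity check at the root: Δ(0,0)·S0 + B(0,0) reproduces V0 = 37.7481.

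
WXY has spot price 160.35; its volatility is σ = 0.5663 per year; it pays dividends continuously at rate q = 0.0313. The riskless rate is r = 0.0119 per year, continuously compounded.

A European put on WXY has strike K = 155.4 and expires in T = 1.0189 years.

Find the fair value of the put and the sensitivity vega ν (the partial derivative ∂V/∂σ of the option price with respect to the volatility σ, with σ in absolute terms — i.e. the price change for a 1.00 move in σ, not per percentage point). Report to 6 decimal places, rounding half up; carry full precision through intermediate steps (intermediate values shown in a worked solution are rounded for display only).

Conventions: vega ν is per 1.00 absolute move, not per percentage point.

price = 33.853782
ν = 59.682901

σ√T = 0.5663·√1.0189 = 0.571626
d₁ = (ln(S/K) + (r−q+σ²/2)T) / (σ√T) = (ln(160.35/155.4) + (0.0119−0.0313+0.5663²/2)·1.0189) / 0.571626 = (0.031356 + 0.143612) / 0.571626 = 0.306088
d₂ = d₁ − σ√T = 0.306088 − 0.571626 = -0.265538
e^{−rT} = 0.987948
e^{−qT} = 0.968612
N(−d₁) = 0.379769,  N(−d₂) = 0.604703
Put price V = K·e^{−rT}·N(−d₂) − S·e^{−qT}·N(−d₁) = 92.838262 − 58.984480 = 33.853782
φ(d₁) = (1/√(2π))·e^{−d₁²/2} = 0.380685
ν = S·e^{−qT}·φ(d₁)·√T = 59.682901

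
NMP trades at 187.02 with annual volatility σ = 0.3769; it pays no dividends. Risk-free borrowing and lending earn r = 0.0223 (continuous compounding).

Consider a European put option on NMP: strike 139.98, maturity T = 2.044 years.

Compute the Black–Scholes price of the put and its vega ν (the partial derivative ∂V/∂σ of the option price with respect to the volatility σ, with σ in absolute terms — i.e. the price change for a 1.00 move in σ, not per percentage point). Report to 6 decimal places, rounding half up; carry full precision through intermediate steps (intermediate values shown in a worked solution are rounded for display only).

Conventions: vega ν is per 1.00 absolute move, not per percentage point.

σ√T = 0.3769·√2.044 = 0.538848
d₁ = (ln(S/K) + (r+σ²/2)T) / (σ√T) = (ln(187.02/139.98) + (0.0223+0.3769²/2)·2.044) / 0.538848 = (0.289716 + 0.190760) / 0.538848 = 0.891672
d₂ = d₁ − σ√T = 0.891672 − 0.538848 = 0.352824
e^{−rT} = 0.955442
N(−d₁) = 0.186284,  N(−d₂) = 0.362110
Put price V = K·e^{−rT}·N(−d₂) − S·N(−d₁) = 48.429643 − 34.838907 = 13.590736
φ(d₁) = (1/√(2π))·e^{−d₁²/2} = 0.268078
ν = S·φ(d₁)·√T = 71.678577

price = 13.590736
ν = 71.678577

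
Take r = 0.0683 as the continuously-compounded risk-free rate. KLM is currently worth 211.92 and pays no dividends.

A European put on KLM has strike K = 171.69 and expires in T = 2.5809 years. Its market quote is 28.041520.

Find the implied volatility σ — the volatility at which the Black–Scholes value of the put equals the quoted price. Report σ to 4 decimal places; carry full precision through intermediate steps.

sigma = 0.5067

At σ = 0.5067 the Black–Scholes value reproduces the quote:
σ√T = 0.5067·√2.5809 = 0.814023
d₁ = (ln(S/K) + (r+σ²/2)T) / (σ√T) = (ln(211.92/171.69) + (0.0683+0.5067²/2)·2.5809) / 0.814023 = (0.210518 + 0.507592) / 0.814023 = 0.882175
d₂ = d₁ − σ√T = 0.882175 − 0.814023 = 0.068152
e^{−rT} = 0.838387
N(−d₁) = 0.188841,  N(−d₂) = 0.472832
V = K·e^{−rT}·N(−d₂) − S·N(−d₁) = 68.060738 − 40.019218 = 28.041520 (the observed quote) — the price is monotone increasing in volatility, hence this σ is the only solution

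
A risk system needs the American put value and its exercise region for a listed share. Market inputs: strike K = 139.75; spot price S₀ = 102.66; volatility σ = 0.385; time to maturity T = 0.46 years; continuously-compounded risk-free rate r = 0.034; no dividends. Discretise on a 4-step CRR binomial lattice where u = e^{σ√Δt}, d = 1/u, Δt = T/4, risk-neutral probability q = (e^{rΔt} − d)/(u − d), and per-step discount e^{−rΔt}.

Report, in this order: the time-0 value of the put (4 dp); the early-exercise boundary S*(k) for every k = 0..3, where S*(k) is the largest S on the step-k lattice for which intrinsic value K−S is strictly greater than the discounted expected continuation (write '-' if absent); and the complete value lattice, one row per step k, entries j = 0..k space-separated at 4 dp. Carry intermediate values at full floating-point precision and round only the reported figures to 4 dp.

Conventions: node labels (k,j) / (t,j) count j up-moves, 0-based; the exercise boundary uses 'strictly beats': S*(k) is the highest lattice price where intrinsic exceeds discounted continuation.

price = 37.8718
boundary = - 90.0948 102.6600 116.9776
tree:
37.8718
49.6552 25.5346
60.6824 37.0900 13.3417
70.3600 49.6552 22.7724 3.3298
78.8530 60.6824 37.0900 6.4580 0.0000

Δt=0.11500  u=1.13947  d=0.87760  q=0.48237  discount=0.99610
step 4 (expiry): payoffs max(K−S,0) = 78.8530 60.6824 37.0900 6.4580 0.0000
step 3: (k=3,j=0): S=69.3900, K−S=70.3600, hold=69.8146 ⇒ V=70.3600 exercise | (k=3,j=1): S=90.0948, K−S=49.6552, hold=49.1098 ⇒ V=49.6552 exercise | (k=3,j=2): S=116.9776, K−S=22.7724, hold=22.2271 ⇒ V=22.7724 exercise | (k=3,j=3): S=151.8817, K−S=0.0000, hold=3.3298 ⇒ V=3.3298 continue  boundary S*=116.9776
step 2: (k=2,j=0): S=79.0676, K−S=60.6824, hold=60.1371 ⇒ V=60.6824 exercise | (k=2,j=1): S=102.6600, K−S=37.0900, hold=36.5446 ⇒ V=37.0900 exercise | (k=2,j=2): S=133.2920, K−S=6.4580, hold=13.3417 ⇒ V=13.3417 continue  boundary S*=102.6600
step 1: (k=1,j=0): S=90.0948, K−S=49.6552, hold=49.1098 ⇒ V=49.6552 exercise | (k=1,j=1): S=116.9776, K−S=22.7724, hold=25.5346 ⇒ V=25.5346 continue  boundary S*=90.0948
step 0: (k=0,j=0): S=102.6600, K−S=37.0900, hold=37.8718 ⇒ V=37.8718 continue  boundary S*=-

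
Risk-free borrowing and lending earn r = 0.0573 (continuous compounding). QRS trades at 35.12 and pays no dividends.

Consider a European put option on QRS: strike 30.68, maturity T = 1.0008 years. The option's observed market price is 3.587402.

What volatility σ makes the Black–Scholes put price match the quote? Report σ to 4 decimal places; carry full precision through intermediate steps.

sigma = 0.4897

At σ = 0.4897 the Black–Scholes value reproduces the quote:
σ√T = 0.4897·√1.0008 = 0.489896
d₁ = (ln(S/K) + (r+σ²/2)T) / (σ√T) = (ln(35.12/30.68) + (0.0573+0.4897²/2)·1.0008) / 0.489896 = (0.135160 + 0.177345) / 0.489896 = 0.637900
d₂ = d₁ − σ√T = 0.637900 − 0.489896 = 0.148004
e^{−rT} = 0.944267
N(−d₁) = 0.261769,  N(−d₂) = 0.441170
V = K·e^{−rT}·N(−d₂) − S·N(−d₁) = 12.780742 − 9.193340 = 3.587402 (matching the quote); vega is positive throughout, so no other σ reproduces this price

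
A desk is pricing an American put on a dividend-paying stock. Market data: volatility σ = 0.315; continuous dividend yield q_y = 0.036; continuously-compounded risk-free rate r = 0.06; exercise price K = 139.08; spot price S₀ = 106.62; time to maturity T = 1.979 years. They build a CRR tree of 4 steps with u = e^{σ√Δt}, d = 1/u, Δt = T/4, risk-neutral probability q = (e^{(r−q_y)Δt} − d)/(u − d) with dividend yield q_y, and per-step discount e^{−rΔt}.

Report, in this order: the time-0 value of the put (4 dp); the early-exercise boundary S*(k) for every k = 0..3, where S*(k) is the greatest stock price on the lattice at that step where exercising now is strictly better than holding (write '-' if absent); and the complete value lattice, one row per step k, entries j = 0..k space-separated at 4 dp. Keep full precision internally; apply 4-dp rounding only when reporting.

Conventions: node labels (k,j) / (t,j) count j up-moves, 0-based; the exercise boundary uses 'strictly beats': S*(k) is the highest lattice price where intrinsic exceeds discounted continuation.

params: Δt=0.49475 u=1.24803 d=0.80126 q=0.47157 e^(-rΔt)=0.97075
t_4 payoffs: 95.1320 70.6276 32.4600 0.0000 0.0000
t_3: node(3,0) S=54.8484 payoff=84.2316 vs cont=81.1320 → 84.2316 [stop]  node(3,1) S=85.4307 payoff=53.6493 vs cont=51.0896 → 53.6493 [stop]  node(3,2) S=133.0649 payoff=6.0151 vs cont=16.6511 → 16.6511 [wait]  node(3,3) S=207.2591 payoff=0.0000 vs cont=0.0000 → 0.0000 [wait]  ⇒ S*(3)=85.4307
t_2: node(2,0) S=68.4524 payoff=70.6276 vs cont=67.7681 → 70.6276 [stop]  node(2,1) S=106.6200 payoff=32.4600 vs cont=35.1432 → 35.1432 [wait]  node(2,2) S=166.0690 payoff=0.0000 vs cont=8.5416 → 8.5416 [wait]  ⇒ S*(2)=68.4524
t_1: node(1,0) S=85.4307 payoff=53.6493 vs cont=52.3179 → 53.6493 [stop]  node(1,1) S=133.0649 payoff=6.0151 vs cont=21.9377 → 21.9377 [wait]  ⇒ S*(1)=85.4307
t_0: node(0,0) S=106.6200 payoff=32.4600 vs cont=37.5633 → 37.5633 [wait]  ⇒ S*(0)=-

price = 37.5633
boundary = - 85.4307 68.4524 85.4307
tree:
37.5633
53.6493 21.9377
70.6276 35.1432 8.5416
84.2316 53.6493 16.6511 0.0000
95.1320 70.6276 32.4600 0.0000 0.0000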